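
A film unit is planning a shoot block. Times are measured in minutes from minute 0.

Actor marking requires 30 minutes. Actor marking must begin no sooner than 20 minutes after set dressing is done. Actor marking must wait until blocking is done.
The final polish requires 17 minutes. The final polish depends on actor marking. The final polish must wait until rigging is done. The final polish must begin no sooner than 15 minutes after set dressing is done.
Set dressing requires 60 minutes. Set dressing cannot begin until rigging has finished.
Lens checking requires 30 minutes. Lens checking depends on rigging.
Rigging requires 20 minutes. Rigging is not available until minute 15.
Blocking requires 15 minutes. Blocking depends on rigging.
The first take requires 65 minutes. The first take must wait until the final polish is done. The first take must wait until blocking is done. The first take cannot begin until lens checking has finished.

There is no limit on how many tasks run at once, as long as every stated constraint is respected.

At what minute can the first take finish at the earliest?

227

Rigging cannot begin until its own release at minute 15. It runs from minute 15 to 15 + 20 = minute 35.
Blocking cannot begin until rigging (finishes minute 35). It runs from minute 35 to 35 + 15 = minute 50.
Lens checking cannot begin until rigging (finishes minute 35). It runs from minute 35 to 35 + 30 = minute 65.
Set dressing cannot begin until rigging (finishes minute 35). It runs from minute 35 to 35 + 60 = minute 95.
Actor marking has to wait for set dressing (finishes minute 95, plus 20-minute gap → minute 115); blocking (finishes minute 50). The latest of these is minute 115, so actor marking runs minute 115 to 115 + 30 = minute 145.
The final polish needs all of actor marking (finishes minute 145); rigging (finishes minute 35); set dressing (finishes minute 95, plus 15-minute gap → minute 110). That puts its earliest start at minute 145; it finishes at 145 + 17 = minute 162.
For the first take: the final polish (finishes minute 162); blocking (finishes minute 50); lens checking (finishes minute 65). Taking the maximum gives a start of minute 162, and it finishes at 162 + 65 = minute 227.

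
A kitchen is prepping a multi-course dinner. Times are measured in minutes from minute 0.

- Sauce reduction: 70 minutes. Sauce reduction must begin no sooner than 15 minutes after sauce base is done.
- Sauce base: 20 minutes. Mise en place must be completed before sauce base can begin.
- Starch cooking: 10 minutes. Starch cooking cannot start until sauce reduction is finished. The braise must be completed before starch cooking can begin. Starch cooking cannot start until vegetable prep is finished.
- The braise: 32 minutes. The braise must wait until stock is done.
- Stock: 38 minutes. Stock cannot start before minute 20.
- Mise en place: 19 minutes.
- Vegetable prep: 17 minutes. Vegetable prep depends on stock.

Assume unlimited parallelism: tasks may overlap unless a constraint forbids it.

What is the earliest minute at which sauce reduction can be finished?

Mise en place can start immediately at minute 0; it finishes at minute 19.
Sauce base waits on mise en place (finishes minute 19), so it starts at minute 19 and finishes at 19 + 20 = minute 39.
Sauce reduction cannot begin until sauce base (finishes minute 39, plus 15-minute gap → minute 54). It runs from minute 54 to 54 + 70 = minute 124.

124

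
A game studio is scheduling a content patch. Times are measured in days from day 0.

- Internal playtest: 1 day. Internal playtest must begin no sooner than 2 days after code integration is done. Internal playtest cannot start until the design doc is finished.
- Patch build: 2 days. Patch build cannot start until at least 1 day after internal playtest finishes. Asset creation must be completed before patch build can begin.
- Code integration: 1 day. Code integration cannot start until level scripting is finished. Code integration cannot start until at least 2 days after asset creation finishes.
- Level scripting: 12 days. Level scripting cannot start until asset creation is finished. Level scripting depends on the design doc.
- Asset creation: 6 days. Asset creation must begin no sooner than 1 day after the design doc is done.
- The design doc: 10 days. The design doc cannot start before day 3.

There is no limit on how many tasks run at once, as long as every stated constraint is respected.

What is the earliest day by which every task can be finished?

39

The design doc waits on its own release at day 3, so it starts at day 3 and finishes at 3 + 10 = day 13.
Asset creation waits on the design doc (finishes day 13, plus 1-day gap → day 14), so it starts at day 14 and finishes at 14 + 6 = day 20.
Level scripting needs all of asset creation (finishes day 20); the design doc (finishes day 13). That puts its earliest start at day 20; it finishes at 20 + 12 = day 32.
For code integration: level scripting (finishes day 32); asset creation (finishes day 20, plus 2-day gap → day 22). Taking the maximum gives a start of day 32, and it finishes at 32 + 1 = day 33.
Internal playtest needs all of code integration (finishes day 33, plus 2-day gap → day 35); the design doc (finishes day 13). That puts its earliest start at day 35; it finishes at 35 + 1 = day 36.
Patch build needs all of internal playtest (finishes day 36, plus 1-day gap → day 37); asset creation (finishes day 20). That puts its earliest start at day 37; it finishes at 37 + 2 = day 39.
All tasks are finished once the last one completes. Finish times: The design doc at 13, Asset creation at 20, Level scripting at 32, Code integration at 33, Internal playtest at 36, Patch build at 39. The latest is day 39.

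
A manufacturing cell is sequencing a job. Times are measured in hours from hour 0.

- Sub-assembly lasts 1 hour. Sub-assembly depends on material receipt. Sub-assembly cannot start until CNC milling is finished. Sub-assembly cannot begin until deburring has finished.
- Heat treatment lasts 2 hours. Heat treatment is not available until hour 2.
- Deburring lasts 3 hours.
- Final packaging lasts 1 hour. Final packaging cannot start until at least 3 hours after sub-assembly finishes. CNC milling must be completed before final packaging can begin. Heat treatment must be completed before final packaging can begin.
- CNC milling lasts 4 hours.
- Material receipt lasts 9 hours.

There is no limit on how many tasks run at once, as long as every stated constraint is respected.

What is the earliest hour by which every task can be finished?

14

Heat treatment waits on its own release at hour 2, so it starts at hour 2 and finishes at 2 + 2 = hour 4.
CNC milling can start immediately at hour 0; it finishes at hour 4.
Deburring can start immediately at hour 0; it finishes at hour 3.
Material receipt can start immediately at hour 0; it finishes at hour 9.
Sub-assembly needs all of material receipt (finishes hour 9); CNC milling (finishes hour 4); deburring (finishes hour 3). That puts its earliest start at hour 9; it finishes at 9 + 1 = hour 10.
Final packaging needs all of sub-assembly (finishes hour 10, plus 3-hour gap → hour 13); CNC milling (finishes hour 4); heat treatment (finishes hour 4). That puts its earliest start at hour 13; it finishes at 13 + 1 = hour 14.
All tasks are finished once the last one completes. Finish times: Material receipt at 9, Deburring at 3, CNC milling at 4, Heat treatment at 4, Sub-assembly at 10, Final packaging at 14. The latest is hour 14.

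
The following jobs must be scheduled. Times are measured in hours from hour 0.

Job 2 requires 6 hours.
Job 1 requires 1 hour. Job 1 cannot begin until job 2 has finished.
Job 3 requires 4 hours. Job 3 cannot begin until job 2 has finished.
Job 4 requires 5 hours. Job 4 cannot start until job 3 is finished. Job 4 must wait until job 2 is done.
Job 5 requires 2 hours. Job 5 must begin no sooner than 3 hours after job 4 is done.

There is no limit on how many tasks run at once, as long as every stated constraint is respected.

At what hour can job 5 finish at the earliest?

20

Job 2 has no prerequisites, so it starts at hour 0 and finishes at hour 6.
After job 2 (finishes hour 6), job 3 can start at hour 6 and finishes at hour 10.
Job 4 has to wait for job 3 (finishes hour 10); job 2 (finishes hour 6). The latest of these is hour 10, so job 4 runs hour 10 to 10 + 5 = hour 15.
After job 4 (finishes hour 15, plus 3-hour gap → hour 18), job 5 can start at hour 18 and finishes at hour 20.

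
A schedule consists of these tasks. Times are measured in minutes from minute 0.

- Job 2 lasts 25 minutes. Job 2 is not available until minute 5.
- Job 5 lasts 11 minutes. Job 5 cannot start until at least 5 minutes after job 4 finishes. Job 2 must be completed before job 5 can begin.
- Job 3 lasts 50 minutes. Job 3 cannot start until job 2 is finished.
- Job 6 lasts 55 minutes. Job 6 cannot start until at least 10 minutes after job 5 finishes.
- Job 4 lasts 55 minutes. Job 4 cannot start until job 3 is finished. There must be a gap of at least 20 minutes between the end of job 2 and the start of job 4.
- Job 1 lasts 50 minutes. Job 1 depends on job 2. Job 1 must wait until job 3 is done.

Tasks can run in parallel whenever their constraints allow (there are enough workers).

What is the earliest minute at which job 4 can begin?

80

Job 2 waits on its own release at minute 5, so it starts at minute 5 and finishes at 5 + 25 = minute 30.
Job 3 cannot begin until job 2 (finishes minute 30). It runs from minute 30 to 30 + 50 = minute 80.
Job 4 waits on job 3 (finishes minute 80); job 2 (finishes minute 30, plus 20-minute gap → minute 50). The latest of these is minute 80, which is the earliest job 4 can start.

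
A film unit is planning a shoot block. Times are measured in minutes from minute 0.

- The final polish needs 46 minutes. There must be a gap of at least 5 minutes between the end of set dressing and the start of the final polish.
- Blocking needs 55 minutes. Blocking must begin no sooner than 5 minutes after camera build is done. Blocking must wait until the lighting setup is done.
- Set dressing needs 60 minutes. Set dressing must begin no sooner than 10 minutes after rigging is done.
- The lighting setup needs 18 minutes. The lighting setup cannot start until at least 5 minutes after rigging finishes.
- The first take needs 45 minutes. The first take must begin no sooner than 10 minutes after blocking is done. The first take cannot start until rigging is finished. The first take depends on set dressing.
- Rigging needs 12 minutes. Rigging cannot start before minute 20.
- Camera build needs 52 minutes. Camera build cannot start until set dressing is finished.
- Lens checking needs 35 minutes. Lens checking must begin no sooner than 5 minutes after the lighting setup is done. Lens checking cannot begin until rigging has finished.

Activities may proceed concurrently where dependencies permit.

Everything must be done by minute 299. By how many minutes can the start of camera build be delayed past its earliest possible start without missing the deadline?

30

Rigging waits on its own release at minute 20, so it starts at minute 20 and finishes at 20 + 12 = minute 32.
After rigging (finishes minute 32, plus 10-minute gap → minute 42), set dressing can start at minute 42 and finishes at minute 102.
After set dressing (finishes minute 102), camera build can start at minute 102 and finishes at minute 154.

Working backward from the deadline:
The first take must finish by minute 299; it takes 45 minutes, so it must start by 299 − 45 = minute 254.
Blocking has to be done before the first take (must start by minute 254, minus 10-minute gap → minute 244). That means finishing by minute 244, i.e. starting by 244 − 55 = minute 189.
Camera build must finish before blocking (must start by minute 189, minus 5-minute gap → minute 184). With a 52-minute duration, camera build must start by 184 − 52 = minute 132.
So camera build can start as early as minute 102 and as late as minute 132, giving 132 − 102 = 30 minutes of slack.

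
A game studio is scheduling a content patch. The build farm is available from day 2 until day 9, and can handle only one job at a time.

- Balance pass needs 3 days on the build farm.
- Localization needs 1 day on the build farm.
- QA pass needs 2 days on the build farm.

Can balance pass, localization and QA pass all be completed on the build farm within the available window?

Yes

The build farm window is 9 − 2 = 7 days.
Running back to back, the jobs need 3 + 1 + 2 = 6 days on the build farm.
Since 6 ≤ 7, they fit within the window.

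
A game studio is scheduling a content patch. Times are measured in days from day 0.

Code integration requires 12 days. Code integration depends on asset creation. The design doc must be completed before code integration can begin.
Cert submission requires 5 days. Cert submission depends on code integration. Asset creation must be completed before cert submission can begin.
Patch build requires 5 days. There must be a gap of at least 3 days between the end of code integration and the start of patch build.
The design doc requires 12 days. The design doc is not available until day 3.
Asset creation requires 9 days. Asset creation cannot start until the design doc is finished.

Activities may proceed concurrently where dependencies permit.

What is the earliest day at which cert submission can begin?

36

The design doc cannot begin until its own release at day 3. It runs from day 3 to 3 + 12 = day 15.
Asset creation waits on the design doc (finishes day 15), so it starts at day 15 and finishes at 15 + 9 = day 24.
Code integration cannot start until asset creation (finishes day 24); the design doc (finishes day 15). The controlling bound is day 24, so code integration finishes at 24 + 12 = day 36.
Cert submission waits on code integration (finishes day 36); asset creation (finishes day 24). The latest of these is day 36, which is the earliest cert submission can start.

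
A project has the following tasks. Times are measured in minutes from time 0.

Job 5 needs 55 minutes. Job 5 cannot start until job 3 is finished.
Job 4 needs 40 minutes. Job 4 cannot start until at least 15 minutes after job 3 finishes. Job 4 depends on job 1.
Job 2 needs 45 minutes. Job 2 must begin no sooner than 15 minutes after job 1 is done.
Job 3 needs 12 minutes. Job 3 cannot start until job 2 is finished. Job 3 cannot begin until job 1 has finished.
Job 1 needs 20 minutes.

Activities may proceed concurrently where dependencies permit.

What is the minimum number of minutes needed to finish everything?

147

Nothing blocks job 1, so it runs from minute 0 to minute 20.
After job 1 (finishes minute 20, plus 15-minute gap → minute 35), job 2 can start at minute 35 and finishes at minute 80.
Job 3 needs all of job 2 (finishes minute 80); job 1 (finishes minute 20). That puts its earliest start at minute 80; it finishes at 80 + 12 = minute 92.
Job 5 waits on job 3 (finishes minute 92), so it starts at minute 92 and finishes at 92 + 55 = minute 147.
Job 4 has to wait for job 3 (finishes minute 92, plus 15-minute gap → minute 107); job 1 (finishes minute 20). The latest of these is minute 107, so job 4 runs minute 107 to 107 + 40 = minute 147.
All tasks are finished once the last one completes. Finish times: Job 1 at 20, Job 2 at 80, Job 3 at 92, Job 4 at 147, Job 5 at 147. The latest is minute 147.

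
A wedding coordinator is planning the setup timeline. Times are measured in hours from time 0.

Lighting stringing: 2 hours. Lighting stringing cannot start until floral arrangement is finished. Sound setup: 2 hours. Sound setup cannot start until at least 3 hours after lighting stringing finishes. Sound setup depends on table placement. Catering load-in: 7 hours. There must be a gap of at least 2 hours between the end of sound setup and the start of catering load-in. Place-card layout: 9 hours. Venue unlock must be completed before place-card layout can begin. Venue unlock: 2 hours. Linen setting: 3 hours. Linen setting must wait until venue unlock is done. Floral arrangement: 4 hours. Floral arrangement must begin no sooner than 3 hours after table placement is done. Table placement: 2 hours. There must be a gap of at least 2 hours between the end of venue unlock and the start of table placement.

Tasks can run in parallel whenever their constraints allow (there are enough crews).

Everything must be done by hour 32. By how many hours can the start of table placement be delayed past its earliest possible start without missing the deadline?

3

Venue unlock has no prerequisites, so it starts at hour 0 and finishes at hour 2.
After venue unlock (finishes hour 2, plus 2-hour gap → hour 4), table placement can start at hour 4 and finishes at hour 6.

Working backward from the deadline:
Catering load-in has no dependents, so it just needs to finish by hour 32. Starting by 32 − 7 = hour 25 achieves that.
Sound setup must finish before catering load-in (must start by hour 25, minus 2-hour gap → hour 23). With a 2-hour duration, sound setup must start by 23 − 2 = hour 21.
Lighting stringing must finish before sound setup (must start by hour 21, minus 3-hour gap → hour 18). With a 2-hour duration, lighting stringing must start by 18 − 2 = hour 16.
Since lighting stringing (must start by hour 16) depends on it, floral arrangement must finish by hour 16. Backing off its 4-hour duration gives a latest start of hour 12.
For table placement: floral arrangement (must start by hour 12, minus 3-hour gap → hour 9); sound setup (must start by hour 21). The most restrictive is hour 9; with a 2-hour duration, table placement must start by hour 7.
So table placement can start as early as hour 4 and as late as hour 7, giving 7 − 4 = 3 hours of slack.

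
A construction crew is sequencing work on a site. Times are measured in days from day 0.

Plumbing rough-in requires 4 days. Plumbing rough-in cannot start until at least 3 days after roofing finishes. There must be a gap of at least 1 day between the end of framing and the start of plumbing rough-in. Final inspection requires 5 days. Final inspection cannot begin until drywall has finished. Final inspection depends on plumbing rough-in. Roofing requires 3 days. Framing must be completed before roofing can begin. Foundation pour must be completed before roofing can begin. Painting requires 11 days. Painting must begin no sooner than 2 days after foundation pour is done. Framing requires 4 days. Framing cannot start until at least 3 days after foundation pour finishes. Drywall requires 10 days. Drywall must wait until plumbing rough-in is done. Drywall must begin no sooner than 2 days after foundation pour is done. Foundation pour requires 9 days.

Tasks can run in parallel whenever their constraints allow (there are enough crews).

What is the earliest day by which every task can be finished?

41

Nothing blocks foundation pour, so it runs from day 0 to day 9.
Painting cannot begin until foundation pour (finishes day 9, plus 2-day gap → day 11). It runs from day 11 to 11 + 11 = day 22.
After foundation pour (finishes day 9, plus 3-day gap → day 12), framing can start at day 12 and finishes at day 16.
Roofing cannot start until framing (finishes day 16); foundation pour (finishes day 9). The controlling bound is day 16, so roofing finishes at 16 + 3 = day 19.
For plumbing rough-in: roofing (finishes day 19, plus 3-day gap → day 22); framing (finishes day 16, plus 1-day gap → day 17). Taking the maximum gives a start of day 22, and it finishes at 22 + 4 = day 26.
Drywall needs all of plumbing rough-in (finishes day 26); foundation pour (finishes day 9, plus 2-day gap → day 11). That puts its earliest start at day 26; it finishes at 26 + 10 = day 36.
Final inspection cannot start until drywall (finishes day 36); plumbing rough-in (finishes day 26). The controlling bound is day 36, so final inspection finishes at 36 + 5 = day 41.
All tasks are finished once the last one completes. Finish times: Foundation pour at 9, Framing at 16, Roofing at 19, Plumbing rough-in at 26, Drywall at 36, Painting at 22, Final inspection at 41. The latest is day 41.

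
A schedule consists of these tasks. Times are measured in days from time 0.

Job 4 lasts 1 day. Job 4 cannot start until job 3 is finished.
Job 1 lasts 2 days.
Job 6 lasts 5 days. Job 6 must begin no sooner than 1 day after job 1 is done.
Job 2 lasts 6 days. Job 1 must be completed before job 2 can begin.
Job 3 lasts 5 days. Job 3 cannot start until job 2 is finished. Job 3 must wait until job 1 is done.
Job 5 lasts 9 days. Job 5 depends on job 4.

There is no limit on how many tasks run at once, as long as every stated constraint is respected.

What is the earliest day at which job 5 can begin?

14

Job 1 can start immediately at day 0; it finishes at day 2.
Job 2 cannot begin until job 1 (finishes day 2). It runs from day 2 to 2 + 6 = day 8.
Job 3 needs all of job 2 (finishes day 8); job 1 (finishes day 2). That puts its earliest start at day 8; it finishes at 8 + 5 = day 13.
Job 4 waits on job 3 (finishes day 13), so it starts at day 13 and finishes at 13 + 1 = day 14.
Job 5 waits on job 4 (finishes day 14), so the earliest it can start is day 14.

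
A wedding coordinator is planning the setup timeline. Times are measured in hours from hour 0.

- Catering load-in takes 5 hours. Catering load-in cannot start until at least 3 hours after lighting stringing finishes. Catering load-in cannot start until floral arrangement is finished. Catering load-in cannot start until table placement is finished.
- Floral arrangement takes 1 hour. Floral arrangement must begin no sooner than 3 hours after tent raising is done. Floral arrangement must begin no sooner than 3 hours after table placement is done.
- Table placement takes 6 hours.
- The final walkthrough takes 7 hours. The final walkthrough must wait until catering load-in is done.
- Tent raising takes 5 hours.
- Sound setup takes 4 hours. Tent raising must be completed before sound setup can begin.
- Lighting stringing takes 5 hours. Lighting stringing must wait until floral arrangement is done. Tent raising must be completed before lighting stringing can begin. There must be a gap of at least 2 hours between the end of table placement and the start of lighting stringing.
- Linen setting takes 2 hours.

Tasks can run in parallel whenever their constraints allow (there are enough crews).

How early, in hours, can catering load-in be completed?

Nothing blocks table placement, so it runs from hour 0 to hour 6.
Nothing blocks tent raising, so it runs from hour 0 to hour 5.
Floral arrangement needs all of tent raising (finishes hour 5, plus 3-hour gap → hour 8); table placement (finishes hour 6, plus 3-hour gap → hour 9). That puts its earliest start at hour 9; it finishes at 9 + 1 = hour 10.
Lighting stringing cannot start until floral arrangement (finishes hour 10); tent raising (finishes hour 5); table placement (finishes hour 6, plus 2-hour gap → hour 8). The controlling bound is hour 10, so lighting stringing finishes at 10 + 5 = hour 15.
Catering load-in cannot start until lighting stringing (finishes hour 15, plus 3-hour gap → hour 18); floral arrangement (finishes hour 10); table placement (finishes hour 6). The controlling bound is hour 18, so catering load-in finishes at 18 + 5 = hour 23.

23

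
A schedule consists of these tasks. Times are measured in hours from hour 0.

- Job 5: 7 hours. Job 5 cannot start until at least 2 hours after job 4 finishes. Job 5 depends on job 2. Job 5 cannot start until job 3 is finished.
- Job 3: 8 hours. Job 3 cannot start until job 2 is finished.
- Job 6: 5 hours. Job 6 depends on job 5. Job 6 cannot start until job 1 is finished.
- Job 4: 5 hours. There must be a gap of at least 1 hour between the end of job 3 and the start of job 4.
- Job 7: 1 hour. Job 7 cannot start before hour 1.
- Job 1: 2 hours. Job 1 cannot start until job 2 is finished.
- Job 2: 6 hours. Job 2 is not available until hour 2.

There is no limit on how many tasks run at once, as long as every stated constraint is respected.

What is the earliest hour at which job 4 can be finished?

22

Job 2 cannot begin until its own release at hour 2. It runs from hour 2 to 2 + 6 = hour 8.
After job 2 (finishes hour 8), job 3 can start at hour 8 and finishes at hour 16.
Job 4 waits on job 3 (finishes hour 16, plus 1-hour gap → hour 17), so it starts at hour 17 and finishes at 17 + 5 = hour 22.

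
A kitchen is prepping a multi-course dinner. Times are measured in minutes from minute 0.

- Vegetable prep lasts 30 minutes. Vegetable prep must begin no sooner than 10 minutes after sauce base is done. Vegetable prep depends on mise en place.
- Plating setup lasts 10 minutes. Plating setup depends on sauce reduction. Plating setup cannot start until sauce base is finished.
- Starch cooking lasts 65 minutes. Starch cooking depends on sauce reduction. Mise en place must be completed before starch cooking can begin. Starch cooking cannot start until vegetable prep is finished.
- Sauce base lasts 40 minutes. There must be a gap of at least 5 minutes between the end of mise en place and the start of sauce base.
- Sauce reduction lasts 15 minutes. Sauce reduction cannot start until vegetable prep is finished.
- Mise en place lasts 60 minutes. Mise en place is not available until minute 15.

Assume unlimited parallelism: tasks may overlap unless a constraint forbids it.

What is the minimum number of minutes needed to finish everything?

Mise en place waits on its own release at minute 15, so it starts at minute 15 and finishes at 15 + 60 = minute 75.
After mise en place (finishes minute 75, plus 5-minute gap → minute 80), sauce base can start at minute 80 and finishes at minute 120.
Vegetable prep cannot start until sauce base (finishes minute 120, plus 10-minute gap → minute 130); mise en place (finishes minute 75). The controlling bound is minute 130, so vegetable prep finishes at 130 + 30 = minute 160.
Sauce reduction cannot begin until vegetable prep (finishes minute 160). It runs from minute 160 to 160 + 15 = minute 175.
Plating setup has to wait for sauce reduction (finishes minute 175); sauce base (finishes minute 120). The latest of these is minute 175, so plating setup runs minute 175 to 175 + 10 = minute 185.
Starch cooking needs all of sauce reduction (finishes minute 175); mise en place (finishes minute 75); vegetable prep (finishes minute 160). That puts its earliest start at minute 175; it finishes at 175 + 65 = minute 240.
All tasks are finished once the last one completes. Finish times: Mise en place at 75, Sauce base at 120, Vegetable prep at 160, Sauce reduction at 175, Starch cooking at 240, Plating setup at 185. The latest is minute 240.

240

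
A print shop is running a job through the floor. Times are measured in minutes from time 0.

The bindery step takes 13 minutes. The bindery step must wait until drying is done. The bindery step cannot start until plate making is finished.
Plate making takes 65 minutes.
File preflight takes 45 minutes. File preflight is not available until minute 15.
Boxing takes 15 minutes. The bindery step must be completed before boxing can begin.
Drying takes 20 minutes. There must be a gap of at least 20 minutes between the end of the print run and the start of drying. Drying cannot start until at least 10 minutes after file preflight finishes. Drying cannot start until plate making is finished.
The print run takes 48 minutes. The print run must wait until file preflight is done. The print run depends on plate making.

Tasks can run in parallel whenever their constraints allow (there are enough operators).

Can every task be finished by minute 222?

Yes

Plate making can start immediately at minute 0; it finishes at minute 65.
File preflight cannot begin until its own release at minute 15. It runs from minute 15 to 15 + 45 = minute 60.
For the print run: file preflight (finishes minute 60); plate making (finishes minute 65). Taking the maximum gives a start of minute 65, and it finishes at 65 + 48 = minute 113.
Drying needs all of the print run (finishes minute 113, plus 20-minute gap → minute 133); file preflight (finishes minute 60, plus 10-minute gap → minute 70); plate making (finishes minute 65). That puts its earliest start at minute 133; it finishes at 133 + 20 = minute 153.
For the bindery step: drying (finishes minute 153); plate making (finishes minute 65). Taking the maximum gives a start of minute 153, and it finishes at 153 + 13 = minute 166.
Boxing waits on the bindery step (finishes minute 166), so it starts at minute 166 and finishes at 166 + 15 = minute 181.
Every task is finished by minute 181, which is no later than the deadline of 222, so the schedule is feasible.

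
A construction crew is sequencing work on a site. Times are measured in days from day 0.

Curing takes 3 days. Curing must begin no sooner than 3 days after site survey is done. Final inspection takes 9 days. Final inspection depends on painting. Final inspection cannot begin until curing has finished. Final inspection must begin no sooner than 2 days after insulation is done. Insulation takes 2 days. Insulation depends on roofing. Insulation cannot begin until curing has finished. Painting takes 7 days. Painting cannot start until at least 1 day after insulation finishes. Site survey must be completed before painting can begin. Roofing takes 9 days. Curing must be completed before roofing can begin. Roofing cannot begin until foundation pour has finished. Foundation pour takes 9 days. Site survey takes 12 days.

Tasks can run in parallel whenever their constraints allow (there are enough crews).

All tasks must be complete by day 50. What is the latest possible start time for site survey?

Nothing follows final inspection; the deadline of day 50 is its only limit. It must start by 50 − 9 = day 41.
Painting has to be done before final inspection (must start by day 41). That means finishing by day 41, i.e. starting by 41 − 7 = day 34.
Insulation must finish in time for painting (must start by day 34, minus 1-day gap → day 33); final inspection (must start by day 41, minus 2-day gap → day 39). The tightest is day 33, so insulation must start by 33 − 2 = day 31.
Since insulation (must start by day 31) depends on it, roofing must finish by day 31. Backing off its 9-day duration gives a latest start of day 22.
Curing must finish in time for roofing (must start by day 22); insulation (must start by day 31); final inspection (must start by day 41). The tightest is day 22, so curing must start by 22 − 3 = day 19.
Site survey must finish in time for curing (must start by day 19, minus 3-day gap → day 16); painting (must start by day 34). The tightest is day 16, so site survey must start by 16 − 12 = day 4.

4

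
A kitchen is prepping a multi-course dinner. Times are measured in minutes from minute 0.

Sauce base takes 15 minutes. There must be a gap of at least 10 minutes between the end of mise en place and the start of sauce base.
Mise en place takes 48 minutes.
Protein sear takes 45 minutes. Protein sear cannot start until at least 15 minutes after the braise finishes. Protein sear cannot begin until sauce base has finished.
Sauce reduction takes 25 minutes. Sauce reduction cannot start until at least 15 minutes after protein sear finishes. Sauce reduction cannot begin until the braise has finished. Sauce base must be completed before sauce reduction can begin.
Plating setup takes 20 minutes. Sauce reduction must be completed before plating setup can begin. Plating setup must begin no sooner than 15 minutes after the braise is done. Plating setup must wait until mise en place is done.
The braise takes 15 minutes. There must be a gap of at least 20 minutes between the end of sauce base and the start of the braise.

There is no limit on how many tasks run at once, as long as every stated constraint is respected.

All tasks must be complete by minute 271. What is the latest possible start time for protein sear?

To finish by minute 271, plating setup (duration 20) must start no later than minute 251.
Sauce reduction feeds into plating setup (must start by minute 251); so sauce reduction must finish by minute 251 and therefore start by minute 226.
Since sauce reduction (must start by minute 226, minus 15-minute gap → minute 211) depends on it, protein sear must finish by minute 211. Backing off its 45-minute duration gives a latest start of minute 166.

166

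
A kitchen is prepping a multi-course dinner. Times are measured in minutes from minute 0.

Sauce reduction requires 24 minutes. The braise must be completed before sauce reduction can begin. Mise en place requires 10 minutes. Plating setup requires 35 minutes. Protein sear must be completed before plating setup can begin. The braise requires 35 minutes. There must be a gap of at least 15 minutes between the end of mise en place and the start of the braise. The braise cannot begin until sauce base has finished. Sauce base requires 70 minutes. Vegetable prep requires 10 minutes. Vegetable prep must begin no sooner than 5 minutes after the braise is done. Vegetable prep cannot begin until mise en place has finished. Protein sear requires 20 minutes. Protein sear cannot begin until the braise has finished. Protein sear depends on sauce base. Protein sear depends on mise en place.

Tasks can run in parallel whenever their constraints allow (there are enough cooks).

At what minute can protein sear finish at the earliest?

125

Sauce base can start immediately at minute 0; it finishes at minute 70.
Mise en place can start immediately at minute 0; it finishes at minute 10.
The braise cannot start until mise en place (finishes minute 10, plus 15-minute gap → minute 25); sauce base (finishes minute 70). The controlling bound is minute 70, so the braise finishes at 70 + 35 = minute 105.
For protein sear: the braise (finishes minute 105); sauce base (finishes minute 70); mise en place (finishes minute 10). Taking the maximum gives a start of minute 105, and it finishes at 105 + 20 = minute 125.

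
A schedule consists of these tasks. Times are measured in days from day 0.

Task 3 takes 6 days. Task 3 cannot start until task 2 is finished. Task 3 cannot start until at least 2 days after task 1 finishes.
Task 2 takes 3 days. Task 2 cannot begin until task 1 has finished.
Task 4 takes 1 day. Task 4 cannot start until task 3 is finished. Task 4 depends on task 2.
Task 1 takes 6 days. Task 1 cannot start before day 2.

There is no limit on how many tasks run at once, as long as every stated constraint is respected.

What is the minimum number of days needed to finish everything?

18

Task 1 cannot begin until its own release at day 2. It runs from day 2 to 2 + 6 = day 8.
Task 2 cannot begin until task 1 (finishes day 8). It runs from day 8 to 8 + 3 = day 11.
For task 3: task 2 (finishes day 11); task 1 (finishes day 8, plus 2-day gap → day 10). Taking the maximum gives a start of day 11, and it finishes at 11 + 6 = day 17.
For task 4: task 3 (finishes day 17); task 2 (finishes day 11). Taking the maximum gives a start of day 17, and it finishes at 17 + 1 = day 18.
All tasks are finished once the last one completes. Finish times: Task 1 at 8, Task 2 at 11, Task 3 at 17, Task 4 at 18. The latest is day 18.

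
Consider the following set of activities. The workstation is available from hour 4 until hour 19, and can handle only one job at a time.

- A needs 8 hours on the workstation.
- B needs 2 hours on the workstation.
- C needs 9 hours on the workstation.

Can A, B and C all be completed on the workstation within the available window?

No

The workstation window is 19 − 4 = 15 hours.
Running back to back, the jobs need 8 + 2 + 9 = 19 hours on the workstation.
Since 19 > 15, they cannot all fit.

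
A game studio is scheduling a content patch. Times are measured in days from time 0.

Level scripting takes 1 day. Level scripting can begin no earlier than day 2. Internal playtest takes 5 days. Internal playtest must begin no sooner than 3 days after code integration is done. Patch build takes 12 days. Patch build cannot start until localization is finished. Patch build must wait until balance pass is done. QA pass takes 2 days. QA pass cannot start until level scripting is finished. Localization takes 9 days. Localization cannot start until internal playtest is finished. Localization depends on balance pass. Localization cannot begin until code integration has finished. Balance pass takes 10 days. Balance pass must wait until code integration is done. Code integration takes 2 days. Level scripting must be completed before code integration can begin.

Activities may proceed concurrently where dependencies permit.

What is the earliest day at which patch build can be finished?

Level scripting waits on its own release at day 2, so it starts at day 2 and finishes at 2 + 1 = day 3.
After level scripting (finishes day 3), code integration can start at day 3 and finishes at day 5.
Balance pass cannot begin until code integration (finishes day 5). It runs from day 5 to 5 + 10 = day 15.
Internal playtest cannot begin until code integration (finishes day 5, plus 3-day gap → day 8). It runs from day 8 to 8 + 5 = day 13.
Localization needs all of internal playtest (finishes day 13); balance pass (finishes day 15); code integration (finishes day 5). That puts its earliest start at day 15; it finishes at 15 + 9 = day 24.
Patch build has to wait for localization (finishes day 24); balance pass (finishes day 15). The latest of these is day 24, so patch build runs day 24 to 24 + 12 = day 36.

36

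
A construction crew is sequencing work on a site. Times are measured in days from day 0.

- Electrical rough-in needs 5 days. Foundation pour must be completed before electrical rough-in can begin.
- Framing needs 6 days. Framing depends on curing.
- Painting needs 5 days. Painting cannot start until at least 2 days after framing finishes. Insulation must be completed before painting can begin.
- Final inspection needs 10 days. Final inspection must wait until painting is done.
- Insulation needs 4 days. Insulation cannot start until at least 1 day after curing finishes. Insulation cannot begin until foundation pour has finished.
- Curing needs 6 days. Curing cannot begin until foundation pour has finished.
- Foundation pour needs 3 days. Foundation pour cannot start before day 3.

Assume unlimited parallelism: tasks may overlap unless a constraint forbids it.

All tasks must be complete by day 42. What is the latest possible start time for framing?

Nothing follows final inspection; the deadline of day 42 is its only limit. It must start by 42 − 10 = day 32.
Painting feeds into final inspection (must start by day 32); so painting must finish by day 32 and therefore start by day 27.
Since painting (must start by day 27, minus 2-day gap → day 25) depends on it, framing must finish by day 25. Backing off its 6-day duration gives a latest start of day 19.

19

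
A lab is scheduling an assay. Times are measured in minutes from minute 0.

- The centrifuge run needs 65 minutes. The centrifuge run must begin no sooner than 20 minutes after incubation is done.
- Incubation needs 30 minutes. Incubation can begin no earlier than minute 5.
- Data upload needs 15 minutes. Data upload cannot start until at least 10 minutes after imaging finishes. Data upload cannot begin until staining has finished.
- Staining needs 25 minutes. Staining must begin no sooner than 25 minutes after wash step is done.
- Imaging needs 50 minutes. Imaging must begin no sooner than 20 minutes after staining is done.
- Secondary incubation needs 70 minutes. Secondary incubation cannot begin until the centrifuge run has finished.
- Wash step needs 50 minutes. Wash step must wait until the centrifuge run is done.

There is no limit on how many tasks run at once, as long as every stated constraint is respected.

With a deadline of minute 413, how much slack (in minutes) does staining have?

98

Incubation waits on its own release at minute 5, so it starts at minute 5 and finishes at 5 + 30 = minute 35.
The centrifuge run waits on incubation (finishes minute 35, plus 20-minute gap → minute 55), so it starts at minute 55 and finishes at 55 + 65 = minute 120.
Wash step waits on the centrifuge run (finishes minute 120), so it starts at minute 120 and finishes at 120 + 50 = minute 170.
Staining waits on wash step (finishes minute 170, plus 25-minute gap → minute 195), so it starts at minute 195 and finishes at 195 + 25 = minute 220.

Working backward from the deadline:
Data upload must finish by minute 413; it takes 15 minutes, so it must start by 413 − 15 = minute 398.
Imaging has to be done before data upload (must start by minute 398, minus 10-minute gap → minute 388). That means finishing by minute 388, i.e. starting by 388 − 50 = minute 338.
Staining has several dependents: imaging (must start by minute 338, minus 20-minute gap → minute 318); data upload (must start by minute 398). The earliest of those limits is minute 318, so staining must start by 318 − 25 = minute 293.
So staining can start as early as minute 195 and as late as minute 293, giving 293 − 195 = 98 minutes of slack.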